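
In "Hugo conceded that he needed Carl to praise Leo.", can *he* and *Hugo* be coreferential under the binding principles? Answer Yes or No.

Yes

*Hugo* is an R-expression; Principle C requires it to be free (not bound by any c-commanding expression).
— he: subject of the clause headed by 'needed'; the pronoun does not c-command the R-expression — coreference allowed.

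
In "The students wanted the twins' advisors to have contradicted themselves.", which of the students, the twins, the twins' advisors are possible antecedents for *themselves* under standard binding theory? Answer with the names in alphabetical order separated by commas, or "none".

the twins' advisors

*themselves* is a reflexive; Principle A requires it to be bound within its binding domain — the clause headed by 'contradicted'.
— the students: subject of the matrix clause; c-commands the reflexive but lies outside its binding domain — cannot bind it (Principle A).
— the twins: possessor inside the subject DP of the clause headed by 'contradicted'; does not c-command the reflexive — cannot bind it (Principle A).
— the twins' advisors: subject of the clause headed by 'contradicted'; c-commands the reflexive within its binding domain — allowed (Principle A).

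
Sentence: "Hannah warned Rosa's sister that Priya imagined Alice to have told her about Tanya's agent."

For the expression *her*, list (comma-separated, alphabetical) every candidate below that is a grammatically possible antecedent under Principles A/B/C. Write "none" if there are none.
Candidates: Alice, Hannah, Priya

*her* is a pronoun; Principle B requires it to be free in its binding domain — the clause headed by 'told'.
— Alice: subject of the clause headed by 'told'; c-commands the pronoun within its binding domain — blocked (Principle B).
— Hannah: subject of the matrix clause; c-commands the pronoun but lies outside its binding domain — allowed.
— Priya: subject of the clause headed by 'imagined'; c-commands the pronoun but lies outside its binding domain — allowed.

Hannah, Priya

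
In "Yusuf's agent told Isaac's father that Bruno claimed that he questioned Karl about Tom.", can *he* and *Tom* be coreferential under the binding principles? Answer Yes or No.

*Tom* is an R-expression; Principle C requires it to be free (not bound by any c-commanding expression).
— he: subject of the clause headed by 'questioned'; the pronoun c-commands the R-expression — coreference blocked (Principle C).

No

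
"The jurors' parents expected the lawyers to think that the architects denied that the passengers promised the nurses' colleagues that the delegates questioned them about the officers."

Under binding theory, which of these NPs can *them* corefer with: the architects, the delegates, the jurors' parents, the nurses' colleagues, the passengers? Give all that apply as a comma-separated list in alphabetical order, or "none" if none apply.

*them* is a pronoun; Principle B requires it to be free in its binding domain — the clause headed by 'questioned'.
— the architects: subject of the clause headed by 'denied'; c-commands the pronoun but lies outside its binding domain — allowed.
— the delegates: subject of the clause headed by 'questioned'; c-commands the pronoun within its binding domain — blocked (Principle B).
— the jurors' parents: subject of the matrix clause; c-commands the pronoun but lies outside its binding domain — allowed.
— the nurses' colleagues: object of the clause headed by 'promised'; c-commands the pronoun but lies outside its binding domain — allowed.
— the passengers: subject of the clause headed by 'promised'; c-commands the pronoun but lies outside its binding domain — allowed.

the architects, the jurors' parents, the nurses' colleagues, the passengers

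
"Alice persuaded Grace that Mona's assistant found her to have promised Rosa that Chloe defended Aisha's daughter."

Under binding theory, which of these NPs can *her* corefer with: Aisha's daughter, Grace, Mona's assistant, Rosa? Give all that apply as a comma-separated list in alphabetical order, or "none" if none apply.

Grace

*her* is a pronoun; Principle B requires it to be free in its binding domain — the clause headed by 'found'.
— Aisha's daughter: object of the clause headed by 'defended'; is c-commanded by the pronoun; coreference would bind this R-expression — blocked (Principle C).
— Grace: object of the matrix clause; c-commands the pronoun but lies outside its binding domain — allowed.
— Mona's assistant: subject of the clause headed by 'found'; c-commands the pronoun within its binding domain — blocked (Principle B).
— Rosa: object of the clause headed by 'promised'; is c-commanded by the pronoun; coreference would bind this R-expression — blocked (Principle C).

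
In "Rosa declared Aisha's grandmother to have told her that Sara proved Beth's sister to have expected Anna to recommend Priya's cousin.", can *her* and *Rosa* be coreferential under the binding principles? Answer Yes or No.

*Rosa* is an R-expression; Principle C requires it to be free (not bound by any c-commanding expression).
— her: object of the clause headed by 'told'; the pronoun does not c-command the R-expression — coreference allowed.

Yes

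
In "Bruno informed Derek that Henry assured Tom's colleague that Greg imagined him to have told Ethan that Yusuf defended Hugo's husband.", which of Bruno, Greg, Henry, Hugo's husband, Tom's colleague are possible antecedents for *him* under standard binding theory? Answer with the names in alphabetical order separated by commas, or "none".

*him* is a pronoun; Principle B requires it to be free in its binding domain — the clause headed by 'imagined'.
— Bruno: subject of the matrix clause; c-commands the pronoun but lies outside its binding domain — allowed.
— Greg: subject of the clause headed by 'imagined'; c-commands the pronoun within its binding domain — blocked (Principle B).
— Henry: subject of the clause headed by 'assured'; c-commands the pronoun but lies outside its binding domain — allowed.
— Hugo's husband: object of the clause headed by 'defended'; is c-commanded by the pronoun; coreference would bind this R-expression — blocked (Principle C).
— Tom's colleague: object of the clause headed by 'assured'; c-commands the pronoun but lies outside its binding domain — allowed.

Bruno, Henry, Tom's colleague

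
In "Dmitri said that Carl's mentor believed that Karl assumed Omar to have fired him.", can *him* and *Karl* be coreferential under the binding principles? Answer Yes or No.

*Karl* is an R-expression; Principle C requires it to be free (not bound by any c-commanding expression).
— him: object of the clause headed by 'fired'; the pronoun does not c-command the R-expression — coreference allowed.

Yes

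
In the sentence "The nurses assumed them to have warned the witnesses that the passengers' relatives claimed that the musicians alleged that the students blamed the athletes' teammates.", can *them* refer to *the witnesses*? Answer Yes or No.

*them* is a pronoun; Principle B requires it to be free in its binding domain — the matrix clause.
— the witnesses: object of the clause headed by 'warned'; is c-commanded by the pronoun; coreference would bind this R-expression — blocked (Principle C).

No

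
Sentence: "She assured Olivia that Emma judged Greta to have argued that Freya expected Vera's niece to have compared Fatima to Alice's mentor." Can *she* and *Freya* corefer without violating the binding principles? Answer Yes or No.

*Freya* is an R-expression; Principle C requires it to be free (not bound by any c-commanding expression).
— she: subject of the matrix clause; the pronoun c-commands the R-expression — coreference blocked (Principle C).

No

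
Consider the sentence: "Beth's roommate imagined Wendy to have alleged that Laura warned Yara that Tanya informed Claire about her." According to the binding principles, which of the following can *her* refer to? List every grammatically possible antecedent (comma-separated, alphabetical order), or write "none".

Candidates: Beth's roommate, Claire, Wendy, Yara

Beth's roommate, Wendy, Yara

*her* is a pronoun; Principle B requires it to be free in its binding domain — the clause headed by 'informed'.
— Beth's roommate: subject of the matrix clause; c-commands the pronoun but lies outside its binding domain — allowed.
— Claire: object of the clause headed by 'informed'; c-commands the pronoun within its binding domain — blocked (Principle B).
— Wendy: subject of the clause headed by 'alleged'; c-commands the pronoun but lies outside its binding domain — allowed.
— Yara: object of the clause headed by 'warned'; c-commands the pronoun but lies outside its binding domain — allowed.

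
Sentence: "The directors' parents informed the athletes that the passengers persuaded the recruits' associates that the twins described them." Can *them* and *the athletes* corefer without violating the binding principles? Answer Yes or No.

Yes

*the athletes* is an R-expression; Principle C requires it to be free (not bound by any c-commanding expression).
— them: object of the clause headed by 'described'; the pronoun does not c-command the R-expression — coreference allowed.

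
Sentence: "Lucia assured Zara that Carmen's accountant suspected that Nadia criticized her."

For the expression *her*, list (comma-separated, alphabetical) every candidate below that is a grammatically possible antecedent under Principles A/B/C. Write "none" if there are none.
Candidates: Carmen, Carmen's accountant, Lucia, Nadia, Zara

*her* is a pronoun; Principle B requires it to be free in its binding domain — the clause headed by 'criticized'.
— Carmen: possessor inside the subject DP of the clause headed by 'suspected'; does not c-command the pronoun — Principle B does not apply; allowed.
— Carmen's accountant: subject of the clause headed by 'suspected'; c-commands the pronoun but lies outside its binding domain — allowed.
— Lucia: subject of the matrix clause; c-commands the pronoun but lies outside its binding domain — allowed.
— Nadia: subject of the clause headed by 'criticized'; c-commands the pronoun within its binding domain — blocked (Principle B).
— Zara: object of the matrix clause; c-commands the pronoun but lies outside its binding domain — allowed.

Carmen, Carmen's accountant, Lucia, Zara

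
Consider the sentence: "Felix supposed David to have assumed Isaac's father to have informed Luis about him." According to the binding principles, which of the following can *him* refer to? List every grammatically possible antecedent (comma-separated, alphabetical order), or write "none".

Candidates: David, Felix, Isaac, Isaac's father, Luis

*him* is a pronoun; Principle B requires it to be free in its binding domain — the clause headed by 'informed'.
— David: subject of the clause headed by 'assumed'; c-commands the pronoun but lies outside its binding domain — allowed.
— Felix: subject of the matrix clause; c-commands the pronoun but lies outside its binding domain — allowed.
— Isaac: possessor inside the subject DP of the clause headed by 'informed'; does not c-command the pronoun — Principle B does not apply; allowed.
— Isaac's father: subject of the clause headed by 'informed'; c-commands the pronoun within its binding domain — blocked (Principle B).
— Luis: object of the clause headed by 'informed'; c-commands the pronoun within its binding domain — blocked (Principle B).

David, Felix, Isaac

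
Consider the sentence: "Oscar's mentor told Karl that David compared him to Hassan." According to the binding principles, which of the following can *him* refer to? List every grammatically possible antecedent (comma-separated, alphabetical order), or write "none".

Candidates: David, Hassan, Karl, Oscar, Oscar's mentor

*him* is a pronoun; Principle B requires it to be free in its binding domain — the clause headed by 'compared'.
— David: subject of the clause headed by 'compared'; c-commands the pronoun within its binding domain — blocked (Principle B).
— Hassan: second object of the clause headed by 'compared'; is c-commanded by the pronoun; coreference would bind this R-expression — blocked (Principle C).
— Karl: object of the matrix clause; c-commands the pronoun but lies outside its binding domain — allowed.
— Oscar: possessor inside the subject DP of the matrix clause; does not c-command the pronoun — Principle B does not apply; allowed.
— Oscar's mentor: subject of the matrix clause; c-commands the pronoun but lies outside its binding domain — allowed.

Karl, Oscar, Oscar's mentor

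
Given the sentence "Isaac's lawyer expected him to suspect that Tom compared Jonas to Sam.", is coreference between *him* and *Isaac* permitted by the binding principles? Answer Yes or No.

Yes

*him* is a pronoun; Principle B requires it to be free in its binding domain — the matrix clause.
— Isaac: possessor inside the subject DP of the matrix clause; does not c-command the pronoun — Principle B does not apply; allowed.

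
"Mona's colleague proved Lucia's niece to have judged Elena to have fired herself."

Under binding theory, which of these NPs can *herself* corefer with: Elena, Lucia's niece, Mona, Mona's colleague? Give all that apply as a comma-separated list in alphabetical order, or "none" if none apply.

*herself* is a reflexive; Principle A requires it to be bound within its binding domain — the clause headed by 'fired'.
— Elena: subject of the clause headed by 'fired'; c-commands the reflexive within its binding domain — allowed (Principle A).
— Lucia's niece: subject of the clause headed by 'judged'; c-commands the reflexive but lies outside its binding domain — cannot bind it (Principle A).
— Mona: possessor inside the subject DP of the matrix clause; does not c-command the reflexive — cannot bind it (Principle A).
— Mona's colleague: subject of the matrix clause; c-commands the reflexive but lies outside its binding domain — cannot bind it (Principle A).

Elena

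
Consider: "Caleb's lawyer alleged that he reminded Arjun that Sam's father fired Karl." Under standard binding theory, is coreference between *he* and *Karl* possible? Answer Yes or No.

*Karl* is an R-expression; Principle C requires it to be free (not bound by any c-commanding expression).
— he: subject of the clause headed by 'reminded'; the pronoun c-commands the R-expression — coreference blocked (Principle C).

No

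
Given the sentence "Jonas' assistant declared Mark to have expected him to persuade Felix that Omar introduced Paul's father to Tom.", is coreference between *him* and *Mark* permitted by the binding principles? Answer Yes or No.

No

*him* is a pronoun; Principle B requires it to be free in its binding domain — the clause headed by 'expected'.
— Mark: subject of the clause headed by 'expected'; c-commands the pronoun within its binding domain — blocked (Principle B).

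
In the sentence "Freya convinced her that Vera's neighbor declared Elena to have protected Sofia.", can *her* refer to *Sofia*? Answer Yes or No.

*her* is a pronoun; Principle B requires it to be free in its binding domain — the matrix clause.
— Sofia: object of the clause headed by 'protected'; is c-commanded by the pronoun; coreference would bind this R-expression — blocked (Principle C).

No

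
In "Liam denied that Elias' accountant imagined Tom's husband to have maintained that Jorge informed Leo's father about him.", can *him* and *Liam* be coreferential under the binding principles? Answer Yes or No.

Yes

*Liam* is an R-expression; Principle C requires it to be free (not bound by any c-commanding expression).
— him: second object of the clause headed by 'informed'; the pronoun does not c-command the R-expression — coreference allowed.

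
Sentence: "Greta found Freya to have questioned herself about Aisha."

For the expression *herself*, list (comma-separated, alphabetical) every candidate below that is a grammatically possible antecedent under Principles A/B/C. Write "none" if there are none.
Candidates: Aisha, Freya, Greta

*herself* is a reflexive; Principle A requires it to be bound within its binding domain — the clause headed by 'questioned'.
— Aisha: second object of the clause headed by 'questioned'; does not c-command the reflexive — cannot bind it (Principle A).
— Freya: subject of the clause headed by 'questioned'; c-commands the reflexive within its binding domain — allowed (Principle A).
— Greta: subject of the matrix clause; c-commands the reflexive but lies outside its binding domain — cannot bind it (Principle A).

Freya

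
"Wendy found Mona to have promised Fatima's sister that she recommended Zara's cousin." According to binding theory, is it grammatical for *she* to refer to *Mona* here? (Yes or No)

Yes

*Mona* is an R-expression; Principle C requires it to be free (not bound by any c-commanding expression).
— she: subject of the clause headed by 'recommended'; the pronoun does not c-command the R-expression — coreference allowed.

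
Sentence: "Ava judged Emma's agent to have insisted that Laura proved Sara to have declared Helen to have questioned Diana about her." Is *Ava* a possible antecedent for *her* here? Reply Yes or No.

Yes

*her* is a pronoun; Principle B requires it to be free in its binding domain — the clause headed by 'questioned'.
— Ava: subject of the matrix clause; c-commands the pronoun but lies outside its binding domain — allowed.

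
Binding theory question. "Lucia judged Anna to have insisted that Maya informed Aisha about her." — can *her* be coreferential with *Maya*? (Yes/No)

No

*her* is a pronoun; Principle B requires it to be free in its binding domain — the clause headed by 'informed'.
— Maya: subject of the clause headed by 'informed'; c-commands the pronoun within its binding domain — blocked (Principle B).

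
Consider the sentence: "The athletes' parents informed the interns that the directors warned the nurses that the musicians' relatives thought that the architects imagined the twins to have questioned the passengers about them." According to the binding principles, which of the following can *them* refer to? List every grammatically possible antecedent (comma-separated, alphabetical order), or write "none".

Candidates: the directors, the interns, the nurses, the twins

the directors, the interns, the nurses

*them* is a pronoun; Principle B requires it to be free in its binding domain — the clause headed by 'questioned'.
— the directors: subject of the clause headed by 'warned'; c-commands the pronoun but lies outside its binding domain — allowed.
— the interns: object of the matrix clause; c-commands the pronoun but lies outside its binding domain — allowed.
— the nurses: object of the clause headed by 'warned'; c-commands the pronoun but lies outside its binding domain — allowed.
— the twins: subject of the clause headed by 'questioned'; c-commands the pronoun within its binding domain — blocked (Principle B).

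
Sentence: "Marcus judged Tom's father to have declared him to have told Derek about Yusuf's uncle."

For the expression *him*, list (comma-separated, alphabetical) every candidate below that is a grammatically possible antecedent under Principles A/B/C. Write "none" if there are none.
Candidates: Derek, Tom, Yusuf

*him* is a pronoun; Principle B requires it to be free in its binding domain — the clause headed by 'declared'.
— Derek: object of the clause headed by 'told'; is c-commanded by the pronoun; coreference would bind this R-expression — blocked (Principle C).
— Tom: possessor inside the subject DP of the clause headed by 'declared'; does not c-command the pronoun — Principle B does not apply; allowed.
— Yusuf: possessor inside the second object DP of the clause headed by 'told'; is c-commanded by the pronoun; coreference would bind this R-expression — blocked (Principle C).

Tom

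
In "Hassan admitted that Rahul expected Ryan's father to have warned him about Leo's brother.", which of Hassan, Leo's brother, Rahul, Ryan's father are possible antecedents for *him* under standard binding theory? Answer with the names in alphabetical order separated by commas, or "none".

*him* is a pronoun; Principle B requires it to be free in its binding domain — the clause headed by 'warned'.
— Hassan: subject of the matrix clause; c-commands the pronoun but lies outside its binding domain — allowed.
— Leo's brother: second object of the clause headed by 'warned'; is c-commanded by the pronoun; coreference would bind this R-expression — blocked (Principle C).
— Rahul: subject of the clause headed by 'expected'; c-commands the pronoun but lies outside its binding domain — allowed.
— Ryan's father: subject of the clause headed by 'warned'; c-commands the pronoun within its binding domain — blocked (Principle B).

Hassan, Rahul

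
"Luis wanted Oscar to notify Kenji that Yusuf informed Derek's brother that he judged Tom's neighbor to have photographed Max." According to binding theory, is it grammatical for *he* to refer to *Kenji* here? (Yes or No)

Yes

*Kenji* is an R-expression; Principle C requires it to be free (not bound by any c-commanding expression).
— he: subject of the clause headed by 'judged'; the pronoun does not c-command the R-expression — coreference allowed.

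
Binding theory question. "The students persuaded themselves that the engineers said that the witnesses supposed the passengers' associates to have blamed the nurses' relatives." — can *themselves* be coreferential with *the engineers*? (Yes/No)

No

*themselves* is a reflexive; Principle A requires it to be bound within its binding domain — the matrix clause.
— the engineers: subject of the clause headed by 'said'; does not c-command the reflexive — cannot bind it (Principle A).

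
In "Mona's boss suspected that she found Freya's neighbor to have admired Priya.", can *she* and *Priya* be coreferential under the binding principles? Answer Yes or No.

*Priya* is an R-expression; Principle C requires it to be free (not bound by any c-commanding expression).
— she: subject of the clause headed by 'found'; the pronoun c-commands the R-expression — coreference blocked (Principle C).

No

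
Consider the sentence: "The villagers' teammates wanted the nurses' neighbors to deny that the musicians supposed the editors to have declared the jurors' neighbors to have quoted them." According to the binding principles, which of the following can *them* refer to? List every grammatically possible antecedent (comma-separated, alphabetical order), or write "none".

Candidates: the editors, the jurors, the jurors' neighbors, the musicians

*them* is a pronoun; Principle B requires it to be free in its binding domain — the clause headed by 'quoted'.
— the editors: subject of the clause headed by 'declared'; c-commands the pronoun but lies outside its binding domain — allowed.
— the jurors: possessor inside the subject DP of the clause headed by 'quoted'; does not c-command the pronoun — Principle B does not apply; allowed.
— the jurors' neighbors: subject of the clause headed by 'quoted'; c-commands the pronoun within its binding domain — blocked (Principle B).
— the musicians: subject of the clause headed by 'supposed'; c-commands the pronoun but lies outside its binding domain — allowed.

the editors, the jurors, the musicians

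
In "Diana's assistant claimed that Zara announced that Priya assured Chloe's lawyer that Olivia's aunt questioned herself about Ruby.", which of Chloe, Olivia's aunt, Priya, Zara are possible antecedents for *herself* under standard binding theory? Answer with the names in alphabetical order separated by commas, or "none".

Olivia's aunt

*herself* is a reflexive; Principle A requires it to be bound within its binding domain — the clause headed by 'questioned'.
— Chloe: possessor inside the object DP of the clause headed by 'assured'; does not c-command the reflexive — cannot bind it (Principle A).
— Olivia's aunt: subject of the clause headed by 'questioned'; c-commands the reflexive within its binding domain — allowed (Principle A).
— Priya: subject of the clause headed by 'assured'; c-commands the reflexive but lies outside its binding domain — cannot bind it (Principle A).
— Zara: subject of the clause headed by 'announced'; c-commands the reflexive but lies outside its binding domain — cannot bind it (Principle A).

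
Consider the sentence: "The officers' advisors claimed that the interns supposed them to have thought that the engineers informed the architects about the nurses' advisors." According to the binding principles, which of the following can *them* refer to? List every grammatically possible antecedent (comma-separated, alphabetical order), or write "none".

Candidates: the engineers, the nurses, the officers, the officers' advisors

*them* is a pronoun; Principle B requires it to be free in its binding domain — the clause headed by 'supposed'.
— the engineers: subject of the clause headed by 'informed'; is c-commanded by the pronoun; coreference would bind this R-expression — blocked (Principle C).
— the nurses: possessor inside the second object DP of the clause headed by 'informed'; is c-commanded by the pronoun; coreference would bind this R-expression — blocked (Principle C).
— the officers: possessor inside the subject DP of the matrix clause; does not c-command the pronoun — Principle B does not apply; allowed.
— the officers' advisors: subject of the matrix clause; c-commands the pronoun but lies outside its binding domain — allowed.

the officers, the officers' advisors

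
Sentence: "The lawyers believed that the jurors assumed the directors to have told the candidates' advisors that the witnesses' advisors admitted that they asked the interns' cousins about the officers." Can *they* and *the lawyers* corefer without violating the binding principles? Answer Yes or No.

Yes

*the lawyers* is an R-expression; Principle C requires it to be free (not bound by any c-commanding expression).
— they: subject of the clause headed by 'asked'; the pronoun does not c-command the R-expression — coreference allowed.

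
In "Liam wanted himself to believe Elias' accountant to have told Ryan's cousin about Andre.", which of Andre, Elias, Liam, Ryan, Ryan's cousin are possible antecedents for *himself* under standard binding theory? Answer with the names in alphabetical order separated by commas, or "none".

Liam

*himself* is a reflexive; Principle A requires it to be bound within its binding domain — the matrix clause.
— Andre: second object of the clause headed by 'told'; does not c-command the reflexive — cannot bind it (Principle A).
— Elias: possessor inside the subject DP of the clause headed by 'told'; does not c-command the reflexive — cannot bind it (Principle A).
— Liam: subject of the matrix clause; c-commands the reflexive within its binding domain — allowed (Principle A).
— Ryan: possessor inside the object DP of the clause headed by 'told'; does not c-command the reflexive — cannot bind it (Principle A).
— Ryan's cousin: object of the clause headed by 'told'; does not c-command the reflexive — cannot bind it (Principle A).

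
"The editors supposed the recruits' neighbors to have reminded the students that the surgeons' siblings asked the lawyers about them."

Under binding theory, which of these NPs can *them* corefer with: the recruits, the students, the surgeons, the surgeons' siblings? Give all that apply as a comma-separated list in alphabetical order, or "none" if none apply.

*them* is a pronoun; Principle B requires it to be free in its binding domain — the clause headed by 'asked'.
— the recruits: possessor inside the subject DP of the clause headed by 'reminded'; does not c-command the pronoun — Principle B does not apply; allowed.
— the students: object of the clause headed by 'reminded'; c-commands the pronoun but lies outside its binding domain — allowed.
— the surgeons: possessor inside the subject DP of the clause headed by 'asked'; does not c-command the pronoun — Principle B does not apply; allowed.
— the surgeons' siblings: subject of the clause headed by 'asked'; c-commands the pronoun within its binding domain — blocked (Principle B).

the recruits, the students, the surgeons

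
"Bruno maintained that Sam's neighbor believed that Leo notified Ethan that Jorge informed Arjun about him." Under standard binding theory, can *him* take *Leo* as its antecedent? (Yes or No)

Yes

*him* is a pronoun; Principle B requires it to be free in its binding domain — the clause headed by 'informed'.
— Leo: subject of the clause headed by 'notified'; c-commands the pronoun but lies outside its binding domain — allowed.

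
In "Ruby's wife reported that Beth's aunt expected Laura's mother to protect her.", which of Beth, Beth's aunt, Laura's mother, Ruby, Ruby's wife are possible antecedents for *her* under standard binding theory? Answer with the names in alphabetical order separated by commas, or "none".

*her* is a pronoun; Principle B requires it to be free in its binding domain — the clause headed by 'protect'.
— Beth: possessor inside the subject DP of the clause headed by 'expected'; does not c-command the pronoun — Principle B does not apply; allowed.
— Beth's aunt: subject of the clause headed by 'expected'; c-commands the pronoun but lies outside its binding domain — allowed.
— Laura's mother: subject of the clause headed by 'protect'; c-commands the pronoun within its binding domain — blocked (Principle B).
— Ruby: possessor inside the subject DP of the matrix clause; does not c-command the pronoun — Principle B does not apply; allowed.
— Ruby's wife: subject of the matrix clause; c-commands the pronoun but lies outside its binding domain — allowed.

Beth, Beth's aunt, Ruby, Ruby's wife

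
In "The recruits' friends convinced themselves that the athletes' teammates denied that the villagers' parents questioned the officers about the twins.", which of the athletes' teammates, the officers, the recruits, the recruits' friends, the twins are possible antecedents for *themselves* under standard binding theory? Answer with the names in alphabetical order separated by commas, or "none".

*themselves* is a reflexive; Principle A requires it to be bound within its binding domain — the matrix clause.
— the athletes' teammates: subject of the clause headed by 'denied'; does not c-command the reflexive — cannot bind it (Principle A).
— the officers: object of the clause headed by 'questioned'; does not c-command the reflexive — cannot bind it (Principle A).
— the recruits: possessor inside the subject DP of the matrix clause; does not c-command the reflexive — cannot bind it (Principle A).
— the recruits' friends: subject of the matrix clause; c-commands the reflexive within its binding domain — allowed (Principle A).
— the twins: second object of the clause headed by 'questioned'; does not c-command the reflexive — cannot bind it (Principle A).

the recruits' friends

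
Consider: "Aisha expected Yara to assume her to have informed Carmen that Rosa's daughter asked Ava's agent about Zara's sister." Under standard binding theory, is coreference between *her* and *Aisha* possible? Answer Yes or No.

Yes

*Aisha* is an R-expression; Principle C requires it to be free (not bound by any c-commanding expression).
— her: subject of the clause headed by 'informed'; the pronoun does not c-command the R-expression — coreference allowed.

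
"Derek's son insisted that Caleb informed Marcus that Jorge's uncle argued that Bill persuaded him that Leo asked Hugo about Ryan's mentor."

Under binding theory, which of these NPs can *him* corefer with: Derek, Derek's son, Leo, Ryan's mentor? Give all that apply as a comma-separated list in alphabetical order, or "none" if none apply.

*him* is a pronoun; Principle B requires it to be free in its binding domain — the clause headed by 'persuaded'.
— Derek: possessor inside the subject DP of the matrix clause; does not c-command the pronoun — Principle B does not apply; allowed.
— Derek's son: subject of the matrix clause; c-commands the pronoun but lies outside its binding domain — allowed.
— Leo: subject of the clause headed by 'asked'; is c-commanded by the pronoun; coreference would bind this R-expression — blocked (Principle C).
— Ryan's mentor: second object of the clause headed by 'asked'; is c-commanded by the pronoun; coreference would bind this R-expression — blocked (Principle C).

Derek, Derek's son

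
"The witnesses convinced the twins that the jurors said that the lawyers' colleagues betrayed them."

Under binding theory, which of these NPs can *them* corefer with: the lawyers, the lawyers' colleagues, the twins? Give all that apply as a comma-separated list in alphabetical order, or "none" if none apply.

*them* is a pronoun; Principle B requires it to be free in its binding domain — the clause headed by 'betrayed'.
— the lawyers: possessor inside the subject DP of the clause headed by 'betrayed'; does not c-command the pronoun — Principle B does not apply; allowed.
— the lawyers' colleagues: subject of the clause headed by 'betrayed'; c-commands the pronoun within its binding domain — blocked (Principle B).
— the twins: object of the matrix clause; c-commands the pronoun but lies outside its binding domain — allowed.

the lawyers, the twins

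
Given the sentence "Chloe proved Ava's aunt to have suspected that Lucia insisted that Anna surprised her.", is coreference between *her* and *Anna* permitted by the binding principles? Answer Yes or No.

No

*her* is a pronoun; Principle B requires it to be free in its binding domain — the clause headed by 'surprised'.
— Anna: subject of the clause headed by 'surprised'; c-commands the pronoun within its binding domain — blocked (Principle B).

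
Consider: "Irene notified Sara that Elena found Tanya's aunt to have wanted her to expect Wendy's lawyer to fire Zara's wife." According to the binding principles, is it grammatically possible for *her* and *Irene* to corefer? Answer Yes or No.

*her* is a pronoun; Principle B requires it to be free in its binding domain — the clause headed by 'wanted'.
— Irene: subject of the matrix clause; c-commands the pronoun but lies outside its binding domain — allowed.

Yes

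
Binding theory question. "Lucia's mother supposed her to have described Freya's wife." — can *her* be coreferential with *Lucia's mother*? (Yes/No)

No

*her* is a pronoun; Principle B requires it to be free in its binding domain — the matrix clause.
— Lucia's mother: subject of the matrix clause; c-commands the pronoun within its binding domain — blocked (Principle B).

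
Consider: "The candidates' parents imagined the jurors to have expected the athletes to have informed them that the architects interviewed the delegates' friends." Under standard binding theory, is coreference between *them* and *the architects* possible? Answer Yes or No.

*the architects* is an R-expression; Principle C requires it to be free (not bound by any c-commanding expression).
— them: object of the clause headed by 'informed'; the pronoun c-commands the R-expression — coreference blocked (Principle C).

No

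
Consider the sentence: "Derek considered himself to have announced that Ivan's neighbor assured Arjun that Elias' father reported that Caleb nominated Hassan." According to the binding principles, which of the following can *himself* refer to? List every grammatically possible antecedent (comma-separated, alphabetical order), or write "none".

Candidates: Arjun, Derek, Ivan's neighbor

Derek

*himself* is a reflexive; Principle A requires it to be bound within its binding domain — the matrix clause.
— Arjun: object of the clause headed by 'assured'; does not c-command the reflexive — cannot bind it (Principle A).
— Derek: subject of the matrix clause; c-commands the reflexive within its binding domain — allowed (Principle A).
— Ivan's neighbor: subject of the clause headed by 'assured'; does not c-command the reflexive — cannot bind it (Principle A).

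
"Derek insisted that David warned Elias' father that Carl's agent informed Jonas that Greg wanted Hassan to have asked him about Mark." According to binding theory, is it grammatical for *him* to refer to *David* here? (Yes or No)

*David* is an R-expression; Principle C requires it to be free (not bound by any c-commanding expression).
— him: object of the clause headed by 'asked'; the pronoun does not c-command the R-expression — coreference allowed.

Yes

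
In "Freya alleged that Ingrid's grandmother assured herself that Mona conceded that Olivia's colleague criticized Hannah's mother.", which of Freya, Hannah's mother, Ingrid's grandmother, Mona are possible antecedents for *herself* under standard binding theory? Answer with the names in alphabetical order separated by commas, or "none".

Ingrid's grandmother

*herself* is a reflexive; Principle A requires it to be bound within its binding domain — the clause headed by 'assured'.
— Freya: subject of the matrix clause; c-commands the reflexive but lies outside its binding domain — cannot bind it (Principle A).
— Hannah's mother: object of the clause headed by 'criticized'; does not c-command the reflexive — cannot bind it (Principle A).
— Ingrid's grandmother: subject of the clause headed by 'assured'; c-commands the reflexive within its binding domain — allowed (Principle A).
— Mona: subject of the clause headed by 'conceded'; does not c-command the reflexive — cannot bind it (Principle A).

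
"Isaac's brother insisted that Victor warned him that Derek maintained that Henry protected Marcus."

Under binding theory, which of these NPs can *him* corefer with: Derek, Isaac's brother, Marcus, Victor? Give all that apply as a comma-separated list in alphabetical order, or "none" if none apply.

Isaac's brother

*him* is a pronoun; Principle B requires it to be free in its binding domain — the clause headed by 'warned'.
— Derek: subject of the clause headed by 'maintained'; is c-commanded by the pronoun; coreference would bind this R-expression — blocked (Principle C).
— Isaac's brother: subject of the matrix clause; c-commands the pronoun but lies outside its binding domain — allowed.
— Marcus: object of the clause headed by 'protected'; is c-commanded by the pronoun; coreference would bind this R-expression — blocked (Principle C).
— Victor: subject of the clause headed by 'warned'; c-commands the pronoun within its binding domain — blocked (Principle B).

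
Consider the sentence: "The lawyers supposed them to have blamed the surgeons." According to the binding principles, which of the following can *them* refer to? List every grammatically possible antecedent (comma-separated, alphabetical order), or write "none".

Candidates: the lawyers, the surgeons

*them* is a pronoun; Principle B requires it to be free in its binding domain — the matrix clause.
— the lawyers: subject of the matrix clause; c-commands the pronoun within its binding domain — blocked (Principle B).
— the surgeons: object of the clause headed by 'blamed'; is c-commanded by the pronoun; coreference would bind this R-expression — blocked (Principle C).

none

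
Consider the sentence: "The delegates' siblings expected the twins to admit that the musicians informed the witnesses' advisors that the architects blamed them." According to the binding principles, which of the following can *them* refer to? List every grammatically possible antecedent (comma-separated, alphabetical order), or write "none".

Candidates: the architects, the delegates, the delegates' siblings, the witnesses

the delegates, the delegates' siblings, the witnesses

*them* is a pronoun; Principle B requires it to be free in its binding domain — the clause headed by 'blamed'.
— the architects: subject of the clause headed by 'blamed'; c-commands the pronoun within its binding domain — blocked (Principle B).
— the delegates: possessor inside the subject DP of the matrix clause; does not c-command the pronoun — Principle B does not apply; allowed.
— the delegates' siblings: subject of the matrix clause; c-commands the pronoun but lies outside its binding domain — allowed.
— the witnesses: possessor inside the object DP of the clause headed by 'informed'; does not c-command the pronoun — Principle B does not apply; allowed.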